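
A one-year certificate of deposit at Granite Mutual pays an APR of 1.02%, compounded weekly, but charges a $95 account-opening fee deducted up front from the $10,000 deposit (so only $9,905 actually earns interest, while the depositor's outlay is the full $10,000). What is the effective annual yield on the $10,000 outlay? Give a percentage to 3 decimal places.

0.065%

Value after one year: 9,905 × (1 + 0.0102/52)^52 = 9,905 × 1.010251 = $10,006.54.
Effective yield on the $10,000 outlay: 10,006.54 / 10,000 − 1 = 0.000654 = 0.065%.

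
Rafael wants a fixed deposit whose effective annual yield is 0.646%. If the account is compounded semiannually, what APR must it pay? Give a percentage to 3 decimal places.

(1 + r/2)^2 − 1 = 0.00646, so 1 + r/2 = 1.00646^(1/2).
r/2 = 0.003225, so r = 0.006450 = 0.645%.

0.645%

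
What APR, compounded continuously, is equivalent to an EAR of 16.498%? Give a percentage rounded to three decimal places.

Continuous: nominal r satisfies e^r − 1 = 0.16498.
r = ln(1 + 0.16498) = ln(1.16498) = 0.152704 = 15.270%.

15.270%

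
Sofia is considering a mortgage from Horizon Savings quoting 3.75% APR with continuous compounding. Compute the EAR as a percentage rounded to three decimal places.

With continuous compounding, EAR = e^0.0375 − 1.
e^0.0375 = 1.038212, so EAR = 0.038212 = 3.821%.

3.821%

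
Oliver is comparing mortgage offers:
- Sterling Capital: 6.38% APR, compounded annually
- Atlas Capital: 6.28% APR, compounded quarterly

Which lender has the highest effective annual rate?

Atlas Capital

Sterling Capital: compounded annually, EAR = 6.380%
Atlas Capital: (1 + 0.0628/4)^4 − 1 = 6.429%
The highest effective annual rate is Atlas Capital at 6.429%.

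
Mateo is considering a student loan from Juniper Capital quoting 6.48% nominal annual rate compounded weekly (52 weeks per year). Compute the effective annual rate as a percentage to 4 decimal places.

EAR = (1 + 0.0648/52)^52 − 1.
= (1 + 0.001246)^52 − 1 = 1.066903 − 1 = 6.6903%.

6.6903%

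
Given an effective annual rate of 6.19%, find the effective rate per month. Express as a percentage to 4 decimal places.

0.5018%

The per-month rate i satisfies (1 + i)^12 = 1 + 0.0619.
i = 1.0619^(1/12) − 1 = 0.0050175 = 0.5018%.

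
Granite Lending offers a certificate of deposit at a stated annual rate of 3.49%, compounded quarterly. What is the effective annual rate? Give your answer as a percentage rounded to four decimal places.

EAR = (1 + 0.0349/4)^4 − 1.
= 1.035359 − 1 = 3.5359%.

3.5359%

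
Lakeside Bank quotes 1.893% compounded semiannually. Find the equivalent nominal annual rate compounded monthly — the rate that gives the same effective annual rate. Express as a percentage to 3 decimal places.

EAR = (1 + 0.01893/2)^2 − 1 = 0.019020.
Solve (1 + r/12)^12 = 1.019020: r/12 = 1.019020^(1/12) − 1 = 0.001571, so r = 0.018856 = 1.886%.

1.886%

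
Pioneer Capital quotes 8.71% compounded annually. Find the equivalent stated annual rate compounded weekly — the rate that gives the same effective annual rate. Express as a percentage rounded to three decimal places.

8.358%

Compounded annually, EAR = nominal = 0.087100.
Solve (1 + r/52)^52 = 1.087100: r/52 = 1.087100^(1/52) − 1 = 0.001607, so r = 0.083581 = 8.358%.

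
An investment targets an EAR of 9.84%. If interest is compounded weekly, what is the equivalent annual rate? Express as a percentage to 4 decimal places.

9.3939%

(1 + r/52)^52 − 1 = 0.0984, so 1 + r/52 = 1.0984^(1/52).
r/52 = 0.001807, so r = 0.093939 = 9.3939%.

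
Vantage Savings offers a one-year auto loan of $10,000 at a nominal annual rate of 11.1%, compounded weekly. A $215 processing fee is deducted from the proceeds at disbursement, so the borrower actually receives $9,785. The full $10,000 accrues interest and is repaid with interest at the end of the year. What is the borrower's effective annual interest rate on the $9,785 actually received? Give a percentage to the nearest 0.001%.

14.181%

Amount owed after one year: 10,000 × (1 + 0.111/52)^52 = 10,000 × 1.117263 = $11,172.63.
Effective rate on net proceeds: 11,172.63 / 9,785 − 1 = 0.141812 = 14.181%.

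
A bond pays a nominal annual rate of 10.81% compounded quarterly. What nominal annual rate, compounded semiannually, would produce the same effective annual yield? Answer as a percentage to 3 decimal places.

EAR = (1 + 0.1081/4)^4 − 1 = 0.112562.
Solve (1 + r/2)^2 = 1.112562: r/2 = 1.112562^(1/2) − 1 = 0.054780, so r = 0.109561 = 10.956%.

10.956%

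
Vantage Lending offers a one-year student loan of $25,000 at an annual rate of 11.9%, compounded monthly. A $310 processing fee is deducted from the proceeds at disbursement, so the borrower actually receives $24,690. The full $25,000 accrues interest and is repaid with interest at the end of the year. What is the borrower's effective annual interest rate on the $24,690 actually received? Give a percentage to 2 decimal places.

Amount owed after one year: 25,000 × (1 + 0.119/12)^12 = 25,000 × 1.125710 = $28,142.75.
Effective rate on net proceeds: 28,142.75 / 24,690 − 1 = 0.139844 = 13.98%.

13.98%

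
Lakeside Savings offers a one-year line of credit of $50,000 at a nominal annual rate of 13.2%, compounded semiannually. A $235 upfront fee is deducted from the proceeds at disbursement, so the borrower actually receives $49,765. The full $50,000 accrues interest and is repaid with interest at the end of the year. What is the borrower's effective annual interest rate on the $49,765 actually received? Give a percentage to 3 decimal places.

Amount owed after one year: 50,000 × (1 + 0.132/2)^2 = 50,000 × 1.136356 = $56,817.80.
Effective rate on net proceeds: 56,817.80 / 49,765 − 1 = 0.141722 = 14.172%.

14.172%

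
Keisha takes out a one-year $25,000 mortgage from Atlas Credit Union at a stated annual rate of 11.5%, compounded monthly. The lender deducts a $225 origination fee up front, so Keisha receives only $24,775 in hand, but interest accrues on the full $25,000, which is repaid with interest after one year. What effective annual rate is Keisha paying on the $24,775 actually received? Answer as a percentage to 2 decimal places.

13.14%

Amount owed after one year: 25,000 × (1 + 0.115/12)^12 = 25,000 × 1.121259 = $28,031.48.
Effective rate on net proceeds: 28,031.48 / 24,775 − 1 = 0.131442 = 13.14%.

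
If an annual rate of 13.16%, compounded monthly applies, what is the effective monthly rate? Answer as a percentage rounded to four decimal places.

1.0967%

With a nominal annual rate compounded monthly, the periodic rate is the nominal rate divided by 12.
i = 0.1316 / 12 = 0.0109667 = 1.0967%.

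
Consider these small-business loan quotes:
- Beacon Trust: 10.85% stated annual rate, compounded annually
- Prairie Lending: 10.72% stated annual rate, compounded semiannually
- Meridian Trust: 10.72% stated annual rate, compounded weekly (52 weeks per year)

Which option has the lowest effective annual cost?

Beacon Trust

Beacon Trust: compounded annually, EAR = 10.850%
Prairie Lending: (1 + 0.1072/2)^2 − 1 = 11.007%
Meridian Trust: (1 + 0.1072/52)^52 − 1 = 11.303%
The lowest effective annual rate is Beacon Trust at 10.850%.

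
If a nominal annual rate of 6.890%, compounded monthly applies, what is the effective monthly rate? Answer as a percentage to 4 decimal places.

0.5742%

With a nominal annual rate compounded monthly, the periodic rate is the nominal rate divided by 12.
i = 0.06890 / 12 = 0.0057417 = 0.5742%.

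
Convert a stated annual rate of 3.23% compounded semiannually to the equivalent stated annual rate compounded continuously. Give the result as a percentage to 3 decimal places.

3.204%

EAR = (1 + 0.0323/2)^2 − 1 = 0.032561.
Equivalent continuous rate: r = ln(1 + 0.032561) = 0.032042 = 3.204%.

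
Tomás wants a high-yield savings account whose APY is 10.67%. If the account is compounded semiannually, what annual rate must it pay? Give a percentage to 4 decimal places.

10.3996%

(1 + r/2)^2 − 1 = 0.1067, so 1 + r/2 = 1.1067^(1/2).
r/2 = 0.051998, so r = 0.103996 = 10.3996%.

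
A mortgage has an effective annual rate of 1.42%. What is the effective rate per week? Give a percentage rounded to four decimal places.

The per-week rate i satisfies (1 + i)^52 = 1 + 0.0142.
i = 1.0142^(1/52) − 1 = 0.0002712 = 0.0271%.

0.0271%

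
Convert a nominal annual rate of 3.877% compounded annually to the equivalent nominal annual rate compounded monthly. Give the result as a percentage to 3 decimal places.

3.810%

Compounded annually, EAR = nominal = 0.038770.
Solve (1 + r/12)^12 = 1.038770: r/12 = 1.038770^(1/12) − 1 = 0.003175, so r = 0.038098 = 3.810%.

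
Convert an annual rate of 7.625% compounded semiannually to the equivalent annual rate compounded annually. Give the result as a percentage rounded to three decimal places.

EAR = (1 + 0.07625/2)^2 − 1 = 0.077704.
Compounded annually, the equivalent nominal rate is the EAR itself: 7.770%.

7.770%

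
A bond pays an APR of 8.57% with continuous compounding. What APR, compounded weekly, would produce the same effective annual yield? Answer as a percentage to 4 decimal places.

8.5771%

EAR under continuous compounding: e^0.0857 − 1 = 0.089479.
Solve (1 + r/52)^52 = 1.089479: r/52 = 1.089479^(1/52) − 1 = 0.001649, so r = 0.085771 = 8.5771%.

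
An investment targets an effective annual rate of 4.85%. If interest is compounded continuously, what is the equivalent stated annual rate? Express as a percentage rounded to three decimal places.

Continuous: nominal r satisfies e^r − 1 = 0.0485.
r = ln(1 + 0.0485) = ln(1.0485) = 0.047361 = 4.736%.

4.736%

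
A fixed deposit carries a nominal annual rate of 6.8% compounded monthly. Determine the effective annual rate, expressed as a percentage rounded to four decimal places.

EAR = (1 + 0.068/12)^12 − 1.
= (1 + 0.005667)^12 − 1 = 1.070160 − 1 = 7.0160%.

7.0160%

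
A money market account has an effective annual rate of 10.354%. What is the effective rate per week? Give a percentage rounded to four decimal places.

0.1896%

The per-week rate i satisfies (1 + i)^52 = 1 + 0.10354.
i = 1.10354^(1/52) − 1 = 0.0018965 = 0.1896%.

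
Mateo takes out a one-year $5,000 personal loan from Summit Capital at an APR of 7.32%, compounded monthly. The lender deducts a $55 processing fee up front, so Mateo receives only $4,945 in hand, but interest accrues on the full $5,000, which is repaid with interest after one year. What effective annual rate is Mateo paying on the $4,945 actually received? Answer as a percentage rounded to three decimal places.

8.767%

Amount owed after one year: 5,000 × (1 + 0.0732/12)^12 = 5,000 × 1.075706 = $5,378.53.
Effective rate on net proceeds: 5,378.53 / 4,945 − 1 = 0.087671 = 8.767%.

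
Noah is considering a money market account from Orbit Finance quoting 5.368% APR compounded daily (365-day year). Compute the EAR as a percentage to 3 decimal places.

5.514%

EAR = (1 + 0.05368/365)^365 − 1.
= (1 + 0.000147)^365 − 1 = 1.055143 − 1 = 5.514%.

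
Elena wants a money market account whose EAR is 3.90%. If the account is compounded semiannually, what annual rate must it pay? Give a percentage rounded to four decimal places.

3.8627%

(1 + r/2)^2 − 1 = 0.0390, so 1 + r/2 = 1.0390^(1/2).
r/2 = 0.019313, so r = 0.038627 = 3.8627%.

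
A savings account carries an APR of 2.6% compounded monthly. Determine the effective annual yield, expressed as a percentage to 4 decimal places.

EAR = (1 + 0.026/12)^12 − 1.
= 1.026312 − 1 = 2.6312%.

2.6312%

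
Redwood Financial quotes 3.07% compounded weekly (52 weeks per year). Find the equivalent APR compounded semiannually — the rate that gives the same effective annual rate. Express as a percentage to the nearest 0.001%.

EAR = (1 + 0.0307/52)^52 − 1 = 0.031167.
Solve (1 + r/2)^2 = 1.031167: r/2 = 1.031167^(1/2) − 1 = 0.015464, so r = 0.030928 = 3.093%.

3.093%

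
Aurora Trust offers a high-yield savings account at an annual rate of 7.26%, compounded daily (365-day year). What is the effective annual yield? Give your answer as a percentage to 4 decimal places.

EAR = (1 + 0.0726/365)^365 − 1.
= 1.075293 − 1 = 7.5293%.

7.5293%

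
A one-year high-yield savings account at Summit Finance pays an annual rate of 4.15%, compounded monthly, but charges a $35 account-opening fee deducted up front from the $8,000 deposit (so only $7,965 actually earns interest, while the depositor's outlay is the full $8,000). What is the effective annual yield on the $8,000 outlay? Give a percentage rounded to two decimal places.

Value after one year: 7,965 × (1 + 0.0415/12)^12 = 7,965 × 1.042299 = $8,301.91.
Effective yield on the $8,000 outlay: 8,301.91 / 8,000 − 1 = 0.037738 = 3.77%.

3.77%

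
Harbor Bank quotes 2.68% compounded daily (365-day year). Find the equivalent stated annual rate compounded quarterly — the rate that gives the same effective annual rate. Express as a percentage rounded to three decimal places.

2.689%

EAR = (1 + 0.0268/365)^365 − 1 = 0.027161.
Solve (1 + r/4)^4 = 1.027161: r/4 = 1.027161^(1/4) − 1 = 0.006722, so r = 0.026889 = 2.689%.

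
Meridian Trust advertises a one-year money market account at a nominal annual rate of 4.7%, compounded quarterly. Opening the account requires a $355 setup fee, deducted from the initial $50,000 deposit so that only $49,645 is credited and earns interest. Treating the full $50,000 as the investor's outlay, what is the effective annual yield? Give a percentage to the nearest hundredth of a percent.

4.04%

Value after one year: 49,645 × (1 + 0.047/4)^4 = 49,645 × 1.047835 = $52,019.76.
Effective yield on the $50,000 outlay: 52,019.76 / 50,000 − 1 = 0.040395 = 4.04%.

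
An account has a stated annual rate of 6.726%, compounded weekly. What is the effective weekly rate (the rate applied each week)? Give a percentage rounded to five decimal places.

With a nominal annual rate compounded weekly, the periodic rate is the nominal rate divided by 52.
i = 0.06726 / 52 = 0.0012935 = 0.12935%.

0.12935%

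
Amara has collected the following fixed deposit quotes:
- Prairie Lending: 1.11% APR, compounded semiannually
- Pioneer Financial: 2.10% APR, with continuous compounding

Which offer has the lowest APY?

Prairie Lending: (1 + 0.0111/2)^2 − 1 = 1.113%
Pioneer Financial: e^0.0210 − 1 = 2.122%
The lowest effective annual rate is Prairie Lending at 1.113%.

Prairie Lending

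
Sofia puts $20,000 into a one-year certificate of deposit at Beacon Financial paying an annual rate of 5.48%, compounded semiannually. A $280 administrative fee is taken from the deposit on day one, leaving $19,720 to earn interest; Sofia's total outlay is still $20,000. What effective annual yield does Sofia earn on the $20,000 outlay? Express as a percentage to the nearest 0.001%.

Value after one year: 19,720 × (1 + 0.0548/2)^2 = 19,720 × 1.055551 = $20,815.46.
Effective yield on the $20,000 outlay: 20,815.46 / 20,000 − 1 = 0.040773 = 4.077%.

4.077%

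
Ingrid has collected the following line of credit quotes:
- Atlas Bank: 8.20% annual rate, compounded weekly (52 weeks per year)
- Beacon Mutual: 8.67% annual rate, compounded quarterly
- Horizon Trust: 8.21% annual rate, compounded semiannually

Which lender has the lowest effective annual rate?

Atlas Bank: (1 + 0.0820/52)^52 − 1 = 8.539%
Beacon Mutual: (1 + 0.0867/4)^4 − 1 = 8.956%
Horizon Trust: (1 + 0.0821/2)^2 − 1 = 8.379%
The lowest effective annual rate is Horizon Trust at 8.379%.

Horizon Trust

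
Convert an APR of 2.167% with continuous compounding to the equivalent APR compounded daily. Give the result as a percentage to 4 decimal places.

EAR under continuous compounding: e^0.02167 − 1 = 0.021906.
Solve (1 + r/365)^365 = 1.021906: r/365 = 1.021906^(1/365) − 1 = 0.000059, so r = 0.021671 = 2.1671%.

2.1671%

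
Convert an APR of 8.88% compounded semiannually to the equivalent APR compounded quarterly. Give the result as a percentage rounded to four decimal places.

EAR = (1 + 0.0888/2)^2 − 1 = 0.090771.
Solve (1 + r/4)^4 = 1.090771: r/4 = 1.090771^(1/4) − 1 = 0.021959, so r = 0.087836 = 8.7836%.

8.7836%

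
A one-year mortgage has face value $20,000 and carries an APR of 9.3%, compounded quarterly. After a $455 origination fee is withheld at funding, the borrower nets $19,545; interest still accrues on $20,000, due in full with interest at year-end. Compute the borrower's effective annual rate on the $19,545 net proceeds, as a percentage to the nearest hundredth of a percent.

Amount owed after one year: 20,000 × (1 + 0.093/4)^4 = 20,000 × 1.096294 = $21,925.88.
Effective rate on net proceeds: 21,925.88 / 19,545 − 1 = 0.121815 = 12.18%.

12.18%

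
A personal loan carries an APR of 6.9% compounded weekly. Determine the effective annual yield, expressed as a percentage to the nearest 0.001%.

7.139%

EAR = (1 + 0.069/52)^52 − 1.
= (1 + 0.001327)^52 − 1 = 1.071387 − 1 = 7.139%.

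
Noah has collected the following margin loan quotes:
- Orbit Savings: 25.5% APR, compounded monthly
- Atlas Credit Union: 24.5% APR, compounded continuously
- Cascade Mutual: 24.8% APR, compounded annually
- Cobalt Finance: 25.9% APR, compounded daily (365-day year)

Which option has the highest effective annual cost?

Orbit Savings: (1 + 0.255/12)^12 − 1 = 28.702%
Atlas Credit Union: e^0.245 − 1 = 27.762%
Cascade Mutual: compounded annually, EAR = 24.800%
Cobalt Finance: (1 + 0.259/365)^365 − 1 = 29.551%
The highest effective annual rate is Cobalt Finance at 29.551%.

Cobalt Finance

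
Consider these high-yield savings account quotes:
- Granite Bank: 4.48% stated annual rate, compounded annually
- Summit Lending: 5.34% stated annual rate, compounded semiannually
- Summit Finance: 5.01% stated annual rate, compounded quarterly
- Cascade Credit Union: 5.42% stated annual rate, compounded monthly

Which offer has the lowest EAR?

Granite Bank

Granite Bank: compounded annually, EAR = 4.480%
Summit Lending: (1 + 0.0534/2)^2 − 1 = 5.411%
Summit Finance: (1 + 0.0501/4)^4 − 1 = 5.105%
Cascade Credit Union: (1 + 0.0542/12)^12 − 1 = 5.557%
The lowest effective annual rate is Granite Bank at 4.480%.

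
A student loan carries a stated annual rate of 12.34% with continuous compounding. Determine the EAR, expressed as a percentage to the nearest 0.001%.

With continuous compounding, EAR = e^0.1234 − 1.
e^0.1234 = 1.131337, so EAR = 0.131337 = 13.134%.

13.134%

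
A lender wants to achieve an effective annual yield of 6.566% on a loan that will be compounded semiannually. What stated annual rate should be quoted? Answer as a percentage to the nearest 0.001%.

6.462%

(1 + r/2)^2 − 1 = 0.06566, so 1 + r/2 = 1.06566^(1/2).
r/2 = 0.032308, so r = 0.064616 = 6.462%.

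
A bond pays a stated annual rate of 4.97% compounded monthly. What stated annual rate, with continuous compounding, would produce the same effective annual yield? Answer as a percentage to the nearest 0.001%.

4.960%

EAR = (1 + 0.0497/12)^12 − 1 = 0.050848.
Equivalent continuous rate: r = ln(1 + 0.050848) = 0.049597 = 4.960%.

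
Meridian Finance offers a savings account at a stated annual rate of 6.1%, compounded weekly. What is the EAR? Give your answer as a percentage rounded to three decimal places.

6.286%

EAR = (1 + 0.061/52)^52 − 1.
= (1 + 0.001173)^52 − 1 = 1.062861 − 1 = 6.286%.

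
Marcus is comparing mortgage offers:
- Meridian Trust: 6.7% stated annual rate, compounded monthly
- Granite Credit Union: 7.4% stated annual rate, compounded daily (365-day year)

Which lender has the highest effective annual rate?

Granite Credit Union

Meridian Trust: (1 + 0.067/12)^12 − 1 = 6.910%
Granite Credit Union: (1 + 0.074/365)^365 − 1 = 7.680%
The highest effective annual rate is Granite Credit Union at 7.680%.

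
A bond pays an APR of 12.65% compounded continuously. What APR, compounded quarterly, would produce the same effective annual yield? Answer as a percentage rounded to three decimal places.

12.852%

EAR under continuous compounding: e^0.1265 − 1 = 0.134849.
Solve (1 + r/4)^4 = 1.134849: r/4 = 1.134849^(1/4) − 1 = 0.032130, so r = 0.128522 = 12.852%.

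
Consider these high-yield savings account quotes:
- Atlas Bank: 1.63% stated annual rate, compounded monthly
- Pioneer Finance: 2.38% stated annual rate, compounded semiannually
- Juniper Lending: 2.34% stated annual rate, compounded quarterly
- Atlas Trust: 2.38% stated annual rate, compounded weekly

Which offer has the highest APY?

Atlas Bank: (1 + 0.0163/12)^12 − 1 = 1.642%
Pioneer Finance: (1 + 0.0238/2)^2 − 1 = 2.394%
Juniper Lending: (1 + 0.0234/4)^4 − 1 = 2.361%
Atlas Trust: (1 + 0.0238/52)^52 − 1 = 2.408%
The highest effective annual rate is Atlas Trust at 2.408%.

Atlas Trust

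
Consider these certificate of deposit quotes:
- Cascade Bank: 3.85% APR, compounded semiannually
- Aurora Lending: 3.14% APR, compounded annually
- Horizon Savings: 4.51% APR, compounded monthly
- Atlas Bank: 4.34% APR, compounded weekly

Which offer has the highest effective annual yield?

Horizon Savings

Cascade Bank: (1 + 0.0385/2)^2 − 1 = 3.887%
Aurora Lending: compounded annually, EAR = 3.140%
Horizon Savings: (1 + 0.0451/12)^12 − 1 = 4.604%
Atlas Bank: (1 + 0.0434/52)^52 − 1 = 4.434%
The highest effective annual rate is Horizon Savings at 4.604%.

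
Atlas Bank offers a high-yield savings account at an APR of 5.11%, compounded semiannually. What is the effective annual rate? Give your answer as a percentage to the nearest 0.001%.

EAR = (1 + 0.0511/2)^2 − 1.
= 1.051753 − 1 = 5.175%.

5.175%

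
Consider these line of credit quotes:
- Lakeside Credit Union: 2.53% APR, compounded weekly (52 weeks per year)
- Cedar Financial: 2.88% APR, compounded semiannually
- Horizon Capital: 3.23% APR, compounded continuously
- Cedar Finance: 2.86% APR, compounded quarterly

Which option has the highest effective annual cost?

Horizon Capital

Lakeside Credit Union: (1 + 0.0253/52)^52 − 1 = 2.562%
Cedar Financial: (1 + 0.0288/2)^2 − 1 = 2.901%
Horizon Capital: e^0.0323 − 1 = 3.283%
Cedar Finance: (1 + 0.0286/4)^4 − 1 = 2.891%
The highest effective annual rate is Horizon Capital at 3.283%.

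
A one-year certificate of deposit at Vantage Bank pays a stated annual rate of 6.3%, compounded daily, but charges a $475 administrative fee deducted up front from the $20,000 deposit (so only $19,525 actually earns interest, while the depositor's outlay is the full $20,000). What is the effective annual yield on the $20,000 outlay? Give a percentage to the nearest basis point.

Value after one year: 19,525 × (1 + 0.063/365)^365 = 19,525 × 1.065021 = $20,794.54.
Effective yield on the $20,000 outlay: 20,794.54 / 20,000 − 1 = 0.039727 = 3.97%.

3.97%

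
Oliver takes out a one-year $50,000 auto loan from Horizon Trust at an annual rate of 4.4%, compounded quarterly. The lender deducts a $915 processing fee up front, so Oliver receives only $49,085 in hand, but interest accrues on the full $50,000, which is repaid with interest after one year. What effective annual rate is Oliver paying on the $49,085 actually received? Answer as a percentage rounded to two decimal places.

6.42%

Amount owed after one year: 50,000 × (1 + 0.044/4)^4 = 50,000 × 1.044731 = $52,236.57.
Effective rate on net proceeds: 52,236.57 / 49,085 − 1 = 0.064206 = 6.42%.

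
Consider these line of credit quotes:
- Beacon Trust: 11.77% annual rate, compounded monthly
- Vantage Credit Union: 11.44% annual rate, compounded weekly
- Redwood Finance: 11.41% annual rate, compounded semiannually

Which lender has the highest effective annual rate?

Beacon Trust: (1 + 0.1177/12)^12 − 1 = 12.426%
Vantage Credit Union: (1 + 0.1144/52)^52 − 1 = 12.106%
Redwood Finance: (1 + 0.1141/2)^2 − 1 = 11.735%
The highest effective annual rate is Beacon Trust at 12.426%.

Beacon Trust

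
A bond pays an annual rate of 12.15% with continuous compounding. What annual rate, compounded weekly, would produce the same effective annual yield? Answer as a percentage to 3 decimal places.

EAR under continuous compounding: e^0.1215 − 1 = 0.129189.
Solve (1 + r/52)^52 = 1.129189: r/52 = 1.129189^(1/52) − 1 = 0.002339, so r = 0.121642 = 12.164%.

12.164%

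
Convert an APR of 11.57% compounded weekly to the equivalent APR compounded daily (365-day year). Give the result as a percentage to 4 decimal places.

11.5590%

EAR = (1 + 0.1157/52)^52 − 1 = 0.122515.
Solve (1 + r/365)^365 = 1.122515: r/365 = 1.122515^(1/365) − 1 = 0.000317, so r = 0.115590 = 11.5590%.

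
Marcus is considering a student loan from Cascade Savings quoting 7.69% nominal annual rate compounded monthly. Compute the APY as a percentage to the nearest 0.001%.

EAR = (1 + 0.0769/12)^12 − 1.
= 1.079669 − 1 = 7.967%.

7.967%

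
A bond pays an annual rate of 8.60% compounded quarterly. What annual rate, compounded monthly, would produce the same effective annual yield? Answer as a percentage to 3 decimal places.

8.539%

EAR = (1 + 0.0860/4)^4 − 1 = 0.088813.
Solve (1 + r/12)^12 = 1.088813: r/12 = 1.088813^(1/12) − 1 = 0.007116, so r = 0.085391 = 8.539%.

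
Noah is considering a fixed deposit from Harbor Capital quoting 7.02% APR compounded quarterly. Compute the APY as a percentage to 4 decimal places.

7.2070%

EAR = (1 + 0.0702/4)^4 − 1.
= 1.072070 − 1 = 7.2070%.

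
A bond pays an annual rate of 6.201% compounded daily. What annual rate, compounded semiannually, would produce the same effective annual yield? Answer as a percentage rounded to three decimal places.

6.298%

EAR = (1 + 0.06201/365)^365 − 1 = 0.063967.
Solve (1 + r/2)^2 = 1.063967: r/2 = 1.063967^(1/2) − 1 = 0.031488, so r = 0.062976 = 6.298%.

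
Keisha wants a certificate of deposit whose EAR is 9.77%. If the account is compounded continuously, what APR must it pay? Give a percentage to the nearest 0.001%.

Continuous: nominal r satisfies e^r − 1 = 0.0977.
r = ln(1 + 0.0977) = ln(1.0977) = 0.093217 = 9.322%.

9.322%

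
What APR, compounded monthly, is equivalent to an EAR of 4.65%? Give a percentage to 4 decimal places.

4.5537%

(1 + r/12)^12 − 1 = 0.0465, so 1 + r/12 = 1.0465^(1/12).
r/12 = 0.003795, so r = 0.045537 = 4.5537%.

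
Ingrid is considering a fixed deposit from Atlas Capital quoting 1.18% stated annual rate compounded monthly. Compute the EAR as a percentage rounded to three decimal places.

EAR = (1 + 0.0118/12)^12 − 1.
= 1.011864 − 1 = 1.186%.

1.186%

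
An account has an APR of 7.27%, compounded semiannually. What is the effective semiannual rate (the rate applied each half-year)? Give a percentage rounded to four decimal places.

With a nominal annual rate compounded semiannually, the periodic rate is the nominal rate divided by 2.
i = 0.0727 / 2 = 0.0363500 = 3.6350%.

3.6350%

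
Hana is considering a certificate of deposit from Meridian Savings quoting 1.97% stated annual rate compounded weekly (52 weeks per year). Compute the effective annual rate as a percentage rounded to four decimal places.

EAR = (1 + 0.0197/52)^52 − 1.
= (1 + 0.000379)^52 − 1 = 1.019892 − 1 = 1.9892%.

1.9892%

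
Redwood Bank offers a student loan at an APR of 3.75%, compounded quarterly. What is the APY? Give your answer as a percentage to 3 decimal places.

3.803%

EAR = (1 + 0.0375/4)^4 − 1.
= (1 + 0.009375)^4 − 1 = 1.038031 − 1 = 3.803%.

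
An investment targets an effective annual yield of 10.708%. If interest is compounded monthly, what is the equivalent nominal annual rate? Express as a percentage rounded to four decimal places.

10.2158%

(1 + r/12)^12 − 1 = 0.10708, so 1 + r/12 = 1.10708^(1/12).
r/12 = 0.008513, so r = 0.102158 = 10.2158%.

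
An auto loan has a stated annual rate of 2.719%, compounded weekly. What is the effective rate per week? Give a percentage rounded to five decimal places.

With a nominal annual rate compounded weekly, the periodic rate is the nominal rate divided by 52.
i = 0.02719 / 52 = 0.0005229 = 0.05229%.

0.05229%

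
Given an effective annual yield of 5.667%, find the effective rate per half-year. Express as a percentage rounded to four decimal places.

2.7945%

The per-half-year rate i satisfies (1 + i)^2 = 1 + 0.05667.
i = 1.05667^(1/2) − 1 = 0.0279446 = 2.7945%.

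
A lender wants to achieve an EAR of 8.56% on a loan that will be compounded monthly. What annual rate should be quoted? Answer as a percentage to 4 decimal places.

8.2415%

(1 + r/12)^12 − 1 = 0.0856, so 1 + r/12 = 1.0856^(1/12).
r/12 = 0.006868, so r = 0.082415 = 8.2415%.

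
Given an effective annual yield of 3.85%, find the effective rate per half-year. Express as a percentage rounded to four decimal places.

1.9068%

The per-half-year rate i satisfies (1 + i)^2 = 1 + 0.0385.
i = 1.0385^(1/2) − 1 = 0.0190682 = 1.9068%.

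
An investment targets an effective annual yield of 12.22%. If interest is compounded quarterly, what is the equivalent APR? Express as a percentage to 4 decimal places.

11.6969%

(1 + r/4)^4 − 1 = 0.1222, so 1 + r/4 = 1.1222^(1/4).
r/4 = 0.029242, so r = 0.116969 = 11.6969%.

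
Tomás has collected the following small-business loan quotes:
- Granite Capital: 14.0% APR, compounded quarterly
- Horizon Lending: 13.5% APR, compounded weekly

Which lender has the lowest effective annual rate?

Granite Capital: (1 + 0.140/4)^4 − 1 = 14.752%
Horizon Lending: (1 + 0.135/52)^52 − 1 = 14.434%
The lowest effective annual rate is Horizon Lending at 14.434%.

Horizon Lending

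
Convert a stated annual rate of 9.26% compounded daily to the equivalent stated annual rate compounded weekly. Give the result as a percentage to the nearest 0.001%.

9.267%

EAR = (1 + 0.0926/365)^365 − 1 = 0.097010.
Solve (1 + r/52)^52 = 1.097010: r/52 = 1.097010^(1/52) − 1 = 0.001782, so r = 0.092671 = 9.267%.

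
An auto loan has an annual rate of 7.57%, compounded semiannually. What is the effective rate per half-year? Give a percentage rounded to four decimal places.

With a nominal annual rate compounded semiannually, the periodic rate is the nominal rate divided by 2.
i = 0.0757 / 2 = 0.0378500 = 3.7850%.

3.7850%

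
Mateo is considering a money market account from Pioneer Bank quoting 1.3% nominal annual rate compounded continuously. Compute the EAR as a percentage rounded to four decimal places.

With continuous compounding, EAR = e^0.013 − 1.
e^0.013 = 1.013085, so EAR = 0.013085 = 1.3085%.

1.3085%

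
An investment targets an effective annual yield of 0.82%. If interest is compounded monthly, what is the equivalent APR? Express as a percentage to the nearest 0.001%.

(1 + r/12)^12 − 1 = 0.0082, so 1 + r/12 = 1.0082^(1/12).
r/12 = 0.000681, so r = 0.008169 = 0.817%.

0.817%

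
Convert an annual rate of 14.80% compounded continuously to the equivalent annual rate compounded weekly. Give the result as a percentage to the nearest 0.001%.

14.821%

EAR under continuous compounding: e^0.1480 − 1 = 0.159513.
Solve (1 + r/52)^52 = 1.159513: r/52 = 1.159513^(1/52) − 1 = 0.002850, so r = 0.148211 = 14.821%.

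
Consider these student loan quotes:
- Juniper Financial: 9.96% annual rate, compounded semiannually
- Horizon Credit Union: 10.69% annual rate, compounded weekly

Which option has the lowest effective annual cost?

Juniper Financial

Juniper Financial: (1 + 0.0996/2)^2 − 1 = 10.208%
Horizon Credit Union: (1 + 0.1069/52)^52 − 1 = 11.270%
The lowest effective annual rate is Juniper Financial at 10.208%.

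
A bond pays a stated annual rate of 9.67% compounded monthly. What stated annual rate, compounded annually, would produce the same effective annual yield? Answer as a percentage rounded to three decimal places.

EAR = (1 + 0.0967/12)^12 − 1 = 0.101103.
Compounded annually, the equivalent nominal rate is the EAR itself: 10.110%.

10.110%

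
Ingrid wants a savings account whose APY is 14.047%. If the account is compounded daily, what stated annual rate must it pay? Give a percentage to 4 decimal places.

(1 + r/365)^365 − 1 = 0.14047, so 1 + r/365 = 1.14047^(1/365).
r/365 = 0.000360, so r = 0.131464 = 13.1464%.

13.1464%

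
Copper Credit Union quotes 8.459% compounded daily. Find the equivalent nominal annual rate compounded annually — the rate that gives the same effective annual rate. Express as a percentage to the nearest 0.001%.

8.826%

EAR = (1 + 0.08459/365)^365 − 1 = 0.088260.
Compounded annually, the equivalent nominal rate is the EAR itself: 8.826%.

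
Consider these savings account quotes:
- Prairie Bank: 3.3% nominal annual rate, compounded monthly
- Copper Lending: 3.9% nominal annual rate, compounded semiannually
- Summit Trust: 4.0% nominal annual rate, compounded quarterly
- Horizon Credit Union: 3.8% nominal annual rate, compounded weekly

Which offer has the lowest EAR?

Prairie Bank

Prairie Bank: (1 + 0.033/12)^12 − 1 = 3.350%
Copper Lending: (1 + 0.039/2)^2 − 1 = 3.938%
Summit Trust: (1 + 0.040/4)^4 − 1 = 4.060%
Horizon Credit Union: (1 + 0.038/52)^52 − 1 = 3.872%
The lowest effective annual rate is Prairie Bank at 3.350%.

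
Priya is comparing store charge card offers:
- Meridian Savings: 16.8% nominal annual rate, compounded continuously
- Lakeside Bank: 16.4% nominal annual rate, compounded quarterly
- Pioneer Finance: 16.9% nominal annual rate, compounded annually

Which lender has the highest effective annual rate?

Meridian Savings: e^0.168 − 1 = 18.294%
Lakeside Bank: (1 + 0.164/4)^4 − 1 = 17.436%
Pioneer Finance: compounded annually, EAR = 16.900%
The highest effective annual rate is Meridian Savings at 18.294%.

Meridian Savings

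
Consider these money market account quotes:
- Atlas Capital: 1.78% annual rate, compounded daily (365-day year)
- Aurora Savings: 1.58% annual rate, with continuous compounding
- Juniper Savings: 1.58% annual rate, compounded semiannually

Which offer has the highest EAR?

Atlas Capital

Atlas Capital: (1 + 0.0178/365)^365 − 1 = 1.796%
Aurora Savings: e^0.0158 − 1 = 1.593%
Juniper Savings: (1 + 0.0158/2)^2 − 1 = 1.586%
The highest effective annual rate is Atlas Capital at 1.796%.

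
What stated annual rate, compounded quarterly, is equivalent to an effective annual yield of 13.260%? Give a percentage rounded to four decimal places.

(1 + r/4)^4 − 1 = 0.13260, so 1 + r/4 = 1.13260^(1/4).
r/4 = 0.031619, so r = 0.126474 = 12.6474%.

12.6474%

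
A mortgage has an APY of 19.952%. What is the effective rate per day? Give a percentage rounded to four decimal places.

0.0499%

The per-day rate i satisfies (1 + i)^365 = 1 + 0.19952.
i = 1.19952^(1/365) − 1 = 0.0004985 = 0.0499%.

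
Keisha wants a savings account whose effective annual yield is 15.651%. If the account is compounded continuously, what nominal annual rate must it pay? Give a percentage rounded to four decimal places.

Continuous: nominal r satisfies e^r − 1 = 0.15651.
r = ln(1 + 0.15651) = ln(1.15651) = 0.145407 = 14.5407%.

14.5407%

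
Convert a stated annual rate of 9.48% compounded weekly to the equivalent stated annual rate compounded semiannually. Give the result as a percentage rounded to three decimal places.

9.699%

EAR = (1 + 0.0948/52)^52 − 1 = 0.099344.
Solve (1 + r/2)^2 = 1.099344: r/2 = 1.099344^(1/2) − 1 = 0.048496, so r = 0.096992 = 9.699%.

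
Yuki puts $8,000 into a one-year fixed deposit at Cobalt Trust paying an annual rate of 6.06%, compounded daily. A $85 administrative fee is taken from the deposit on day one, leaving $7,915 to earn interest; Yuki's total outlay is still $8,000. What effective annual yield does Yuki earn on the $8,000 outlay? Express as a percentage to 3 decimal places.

Value after one year: 7,915 × (1 + 0.0606/365)^365 = 7,915 × 1.062468 = $8,409.44.
Effective yield on the $8,000 outlay: 8,409.44 / 8,000 − 1 = 0.051180 = 5.118%.

5.118%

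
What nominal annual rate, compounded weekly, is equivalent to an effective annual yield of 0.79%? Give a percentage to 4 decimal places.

(1 + r/52)^52 − 1 = 0.0079, so 1 + r/52 = 1.0079^(1/52).
r/52 = 0.000151, so r = 0.007870 = 0.7870%.

0.7870%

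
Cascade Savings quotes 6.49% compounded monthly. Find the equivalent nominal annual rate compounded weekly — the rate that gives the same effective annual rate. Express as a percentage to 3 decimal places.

EAR = (1 + 0.0649/12)^12 − 1 = 0.066866.
Solve (1 + r/52)^52 = 1.066866: r/52 = 1.066866^(1/52) − 1 = 0.001245, so r = 0.064765 = 6.477%.

6.477%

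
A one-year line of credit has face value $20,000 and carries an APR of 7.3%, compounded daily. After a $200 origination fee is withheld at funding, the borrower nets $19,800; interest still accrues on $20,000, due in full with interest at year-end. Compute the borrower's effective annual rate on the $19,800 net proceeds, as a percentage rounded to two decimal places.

Amount owed after one year: 20,000 × (1 + 0.073/365)^365 = 20,000 × 1.075723 = $21,514.45.
Effective rate on net proceeds: 21,514.45 / 19,800 − 1 = 0.086589 = 8.66%.

8.66%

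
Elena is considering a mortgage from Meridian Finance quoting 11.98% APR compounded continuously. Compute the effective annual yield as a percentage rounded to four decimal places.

12.7271%

With continuous compounding, EAR = e^0.1198 − 1.
e^0.1198 = 1.127271, so EAR = 0.127271 = 12.7271%.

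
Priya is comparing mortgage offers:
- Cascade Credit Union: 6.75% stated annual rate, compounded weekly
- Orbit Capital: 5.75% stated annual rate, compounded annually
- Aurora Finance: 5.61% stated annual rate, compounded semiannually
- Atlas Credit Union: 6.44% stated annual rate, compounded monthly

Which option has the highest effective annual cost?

Cascade Credit Union: (1 + 0.0675/52)^52 − 1 = 6.978%
Orbit Capital: compounded annually, EAR = 5.750%
Aurora Finance: (1 + 0.0561/2)^2 − 1 = 5.689%
Atlas Credit Union: (1 + 0.0644/12)^12 − 1 = 6.634%
The highest effective annual rate is Cascade Credit Union at 6.978%.

Cascade Credit Union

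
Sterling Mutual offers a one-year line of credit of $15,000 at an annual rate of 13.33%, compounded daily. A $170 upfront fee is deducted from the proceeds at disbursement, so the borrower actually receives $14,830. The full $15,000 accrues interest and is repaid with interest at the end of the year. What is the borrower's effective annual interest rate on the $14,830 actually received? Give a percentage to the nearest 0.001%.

Amount owed after one year: 15,000 × (1 + 0.1333/365)^365 = 15,000 × 1.142565 = $17,138.47.
Effective rate on net proceeds: 17,138.47 / 14,830 − 1 = 0.155662 = 15.566%.

15.566%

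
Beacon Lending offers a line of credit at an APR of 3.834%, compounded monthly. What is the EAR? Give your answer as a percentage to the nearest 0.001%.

EAR = (1 + 0.03834/12)^12 − 1.
= 1.039021 − 1 = 3.902%.

3.902%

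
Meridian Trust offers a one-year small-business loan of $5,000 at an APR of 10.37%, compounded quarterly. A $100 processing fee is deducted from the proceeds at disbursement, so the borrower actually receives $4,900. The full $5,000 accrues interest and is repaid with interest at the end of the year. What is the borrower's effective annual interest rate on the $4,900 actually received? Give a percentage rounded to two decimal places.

Amount owed after one year: 5,000 × (1 + 0.1037/4)^4 = 5,000 × 1.107803 = $5,539.01.
Effective rate on net proceeds: 5,539.01 / 4,900 − 1 = 0.130411 = 13.04%.

13.04%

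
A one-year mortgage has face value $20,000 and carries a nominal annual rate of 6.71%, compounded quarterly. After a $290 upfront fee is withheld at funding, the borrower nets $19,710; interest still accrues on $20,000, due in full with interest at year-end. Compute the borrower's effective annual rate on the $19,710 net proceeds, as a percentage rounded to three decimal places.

8.453%

Amount owed after one year: 20,000 × (1 + 0.0671/4)^4 = 20,000 × 1.068807 = $21,376.15.
Effective rate on net proceeds: 21,376.15 / 19,710 − 1 = 0.084533 = 8.453%.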